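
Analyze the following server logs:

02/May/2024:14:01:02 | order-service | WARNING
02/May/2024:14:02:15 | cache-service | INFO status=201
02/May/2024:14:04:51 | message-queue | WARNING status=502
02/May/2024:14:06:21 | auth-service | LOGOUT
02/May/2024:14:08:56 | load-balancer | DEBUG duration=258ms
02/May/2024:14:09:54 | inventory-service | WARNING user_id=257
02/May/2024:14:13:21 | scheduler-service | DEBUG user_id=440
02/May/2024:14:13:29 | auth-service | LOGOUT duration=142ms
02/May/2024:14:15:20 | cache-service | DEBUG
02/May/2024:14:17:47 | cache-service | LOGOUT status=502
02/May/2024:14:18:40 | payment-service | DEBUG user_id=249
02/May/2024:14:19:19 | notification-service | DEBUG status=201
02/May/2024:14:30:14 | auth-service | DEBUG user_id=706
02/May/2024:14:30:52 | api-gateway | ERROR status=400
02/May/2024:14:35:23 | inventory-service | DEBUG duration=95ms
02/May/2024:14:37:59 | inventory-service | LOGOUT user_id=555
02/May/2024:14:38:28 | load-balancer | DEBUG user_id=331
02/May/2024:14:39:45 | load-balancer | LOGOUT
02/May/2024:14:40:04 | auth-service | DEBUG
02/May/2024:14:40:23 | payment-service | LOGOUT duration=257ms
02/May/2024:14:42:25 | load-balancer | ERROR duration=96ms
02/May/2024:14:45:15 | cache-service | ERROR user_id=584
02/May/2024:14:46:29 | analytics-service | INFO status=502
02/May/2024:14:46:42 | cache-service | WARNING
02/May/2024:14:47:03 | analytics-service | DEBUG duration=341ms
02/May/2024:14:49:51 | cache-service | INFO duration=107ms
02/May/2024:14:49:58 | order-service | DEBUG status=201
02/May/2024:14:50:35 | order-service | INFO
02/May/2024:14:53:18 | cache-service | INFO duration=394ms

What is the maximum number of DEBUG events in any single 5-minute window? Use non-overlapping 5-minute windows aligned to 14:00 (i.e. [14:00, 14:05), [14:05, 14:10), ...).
3

To find the burst window:

1. Divide the log period into non-overlapping 5-minute windows starting at 14:00
2. Count DEBUG events in each window
3. Find the window with maximum count
4. Maximum events in a window: 3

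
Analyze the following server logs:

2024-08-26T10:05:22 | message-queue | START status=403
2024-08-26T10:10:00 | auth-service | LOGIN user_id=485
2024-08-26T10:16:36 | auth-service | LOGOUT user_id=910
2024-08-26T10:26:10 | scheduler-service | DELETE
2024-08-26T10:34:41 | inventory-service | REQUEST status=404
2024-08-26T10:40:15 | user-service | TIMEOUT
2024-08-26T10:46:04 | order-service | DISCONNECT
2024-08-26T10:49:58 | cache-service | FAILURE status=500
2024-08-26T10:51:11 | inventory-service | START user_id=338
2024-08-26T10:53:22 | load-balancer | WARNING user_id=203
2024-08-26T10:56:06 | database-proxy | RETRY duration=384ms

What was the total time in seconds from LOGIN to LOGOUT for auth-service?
396

To calculate state duration:

1. Find LOGIN event for auth-service: 2024-08-26T10:10:00
2. Find LOGOUT event for auth-service: 2024-08-26T10:16:36
3. Calculate duration: 2024-08-26T10:16:36 - 2024-08-26T10:10:00 = 396 seconds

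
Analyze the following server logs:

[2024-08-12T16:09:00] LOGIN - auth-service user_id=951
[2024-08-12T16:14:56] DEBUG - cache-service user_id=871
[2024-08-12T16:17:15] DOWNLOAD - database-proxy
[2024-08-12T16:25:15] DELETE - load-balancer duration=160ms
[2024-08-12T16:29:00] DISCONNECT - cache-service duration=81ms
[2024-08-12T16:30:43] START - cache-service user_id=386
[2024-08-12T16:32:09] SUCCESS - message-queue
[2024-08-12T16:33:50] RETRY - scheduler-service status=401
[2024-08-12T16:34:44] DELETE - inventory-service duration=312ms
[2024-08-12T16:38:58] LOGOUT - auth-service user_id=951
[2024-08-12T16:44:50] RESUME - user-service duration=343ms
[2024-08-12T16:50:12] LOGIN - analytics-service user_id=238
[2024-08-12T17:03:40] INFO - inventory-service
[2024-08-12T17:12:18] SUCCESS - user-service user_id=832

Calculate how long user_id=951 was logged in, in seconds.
1798

To calculate session duration:

1. Find LOGIN event for user_id=951: 2024-08-12T16:09:00
2. Find LOGOUT event for user_id=951: 2024-08-12T16:38:58
3. Session duration: 2024-08-12T16:38:58 - 2024-08-12T16:09:00 = 1798 seconds (29 minutes)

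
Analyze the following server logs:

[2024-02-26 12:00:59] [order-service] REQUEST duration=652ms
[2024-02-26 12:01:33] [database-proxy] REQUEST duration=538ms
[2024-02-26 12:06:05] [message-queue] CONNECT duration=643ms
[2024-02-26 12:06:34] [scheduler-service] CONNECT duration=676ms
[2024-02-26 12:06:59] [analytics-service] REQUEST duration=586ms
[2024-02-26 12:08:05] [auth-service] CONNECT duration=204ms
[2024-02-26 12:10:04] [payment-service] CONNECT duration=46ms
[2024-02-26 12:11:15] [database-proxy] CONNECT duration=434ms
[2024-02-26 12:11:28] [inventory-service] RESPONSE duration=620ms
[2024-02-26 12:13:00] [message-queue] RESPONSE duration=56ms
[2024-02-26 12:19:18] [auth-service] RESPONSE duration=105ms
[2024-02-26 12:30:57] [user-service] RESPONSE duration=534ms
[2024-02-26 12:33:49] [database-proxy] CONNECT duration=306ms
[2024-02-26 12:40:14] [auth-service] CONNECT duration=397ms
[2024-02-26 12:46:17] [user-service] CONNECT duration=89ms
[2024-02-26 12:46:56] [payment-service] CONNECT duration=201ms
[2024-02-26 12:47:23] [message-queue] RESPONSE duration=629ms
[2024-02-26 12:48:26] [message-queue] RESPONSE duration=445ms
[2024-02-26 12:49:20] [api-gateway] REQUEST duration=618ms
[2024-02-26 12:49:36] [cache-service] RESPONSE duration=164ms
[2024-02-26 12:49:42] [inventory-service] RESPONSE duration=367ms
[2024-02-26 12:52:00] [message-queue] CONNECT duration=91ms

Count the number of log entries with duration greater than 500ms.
9

To count timeouts:

1. Threshold: 500ms
2. Extract duration from each log entry
3. Count entries where duration > 500
4. Timeout count: 9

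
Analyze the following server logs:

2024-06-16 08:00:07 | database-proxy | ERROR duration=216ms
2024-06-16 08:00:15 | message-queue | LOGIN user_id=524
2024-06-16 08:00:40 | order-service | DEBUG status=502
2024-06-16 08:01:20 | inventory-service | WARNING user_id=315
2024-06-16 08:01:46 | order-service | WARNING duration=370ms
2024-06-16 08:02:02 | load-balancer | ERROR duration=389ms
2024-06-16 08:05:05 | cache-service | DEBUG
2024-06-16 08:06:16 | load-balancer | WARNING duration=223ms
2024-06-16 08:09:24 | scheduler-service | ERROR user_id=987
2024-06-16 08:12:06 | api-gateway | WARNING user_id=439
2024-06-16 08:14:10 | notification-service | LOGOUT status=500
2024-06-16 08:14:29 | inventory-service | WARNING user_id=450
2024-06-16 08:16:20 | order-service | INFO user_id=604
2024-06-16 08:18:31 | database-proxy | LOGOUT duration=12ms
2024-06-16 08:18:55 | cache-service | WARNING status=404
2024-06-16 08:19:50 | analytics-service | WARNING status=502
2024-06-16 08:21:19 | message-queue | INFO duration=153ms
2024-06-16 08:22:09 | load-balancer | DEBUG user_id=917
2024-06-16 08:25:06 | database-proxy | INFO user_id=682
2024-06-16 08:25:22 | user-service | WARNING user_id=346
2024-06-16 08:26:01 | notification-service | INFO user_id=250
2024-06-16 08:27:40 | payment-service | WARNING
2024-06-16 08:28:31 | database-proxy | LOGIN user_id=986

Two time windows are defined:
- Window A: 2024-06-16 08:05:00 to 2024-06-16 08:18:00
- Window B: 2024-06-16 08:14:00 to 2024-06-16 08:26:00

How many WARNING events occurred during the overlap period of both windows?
1

To find overlap events:

1. Window A: 2024-06-16 08:05:00 to 2024-06-16 08:18:00
2. Window B: 2024-06-16 08:14:00 to 2024-06-16 08:26:00
3. Overlap period: 2024-06-16 08:14:00 to 2024-06-16 08:18:00
4. Count WARNING events in overlap: 1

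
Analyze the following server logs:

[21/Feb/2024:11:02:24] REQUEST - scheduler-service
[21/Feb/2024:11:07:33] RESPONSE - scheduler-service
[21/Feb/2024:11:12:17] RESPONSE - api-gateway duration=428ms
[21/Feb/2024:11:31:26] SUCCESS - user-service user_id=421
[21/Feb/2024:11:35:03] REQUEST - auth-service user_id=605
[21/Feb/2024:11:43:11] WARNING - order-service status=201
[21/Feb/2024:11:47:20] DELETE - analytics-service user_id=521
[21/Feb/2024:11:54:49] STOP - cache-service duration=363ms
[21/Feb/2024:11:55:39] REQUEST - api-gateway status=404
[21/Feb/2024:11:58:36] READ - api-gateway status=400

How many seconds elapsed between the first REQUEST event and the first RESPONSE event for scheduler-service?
309

To find the time between events:

1. Locate the first REQUEST event for scheduler-service: 21/Feb/2024:11:02:24
2. Locate the first RESPONSE event for scheduler-service: 21/Feb/2024:11:07:33
3. Calculate the difference: 21/Feb/2024:11:07:33 - 21/Feb/2024:11:02:24 = 309 seconds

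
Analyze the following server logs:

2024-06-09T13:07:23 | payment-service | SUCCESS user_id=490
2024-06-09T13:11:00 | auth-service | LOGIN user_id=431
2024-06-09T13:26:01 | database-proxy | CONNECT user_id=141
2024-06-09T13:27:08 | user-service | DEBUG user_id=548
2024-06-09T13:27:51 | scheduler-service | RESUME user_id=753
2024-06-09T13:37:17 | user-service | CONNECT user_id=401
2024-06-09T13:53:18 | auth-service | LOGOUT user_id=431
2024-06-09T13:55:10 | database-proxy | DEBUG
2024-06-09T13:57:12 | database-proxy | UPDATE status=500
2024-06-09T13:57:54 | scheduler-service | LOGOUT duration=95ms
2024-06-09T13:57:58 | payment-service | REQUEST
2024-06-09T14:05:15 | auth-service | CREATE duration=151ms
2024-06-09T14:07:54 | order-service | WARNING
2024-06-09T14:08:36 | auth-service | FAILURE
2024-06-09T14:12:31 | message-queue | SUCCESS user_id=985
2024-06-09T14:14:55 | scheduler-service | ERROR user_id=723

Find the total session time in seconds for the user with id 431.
2538

To calculate session duration:

1. Find LOGIN event for user_id=431: 2024-06-09T13:11:00
2. Find LOGOUT event for user_id=431: 2024-06-09T13:53:18
3. Session duration: 2024-06-09T13:53:18 - 2024-06-09T13:11:00 = 2538 seconds (42 minutes)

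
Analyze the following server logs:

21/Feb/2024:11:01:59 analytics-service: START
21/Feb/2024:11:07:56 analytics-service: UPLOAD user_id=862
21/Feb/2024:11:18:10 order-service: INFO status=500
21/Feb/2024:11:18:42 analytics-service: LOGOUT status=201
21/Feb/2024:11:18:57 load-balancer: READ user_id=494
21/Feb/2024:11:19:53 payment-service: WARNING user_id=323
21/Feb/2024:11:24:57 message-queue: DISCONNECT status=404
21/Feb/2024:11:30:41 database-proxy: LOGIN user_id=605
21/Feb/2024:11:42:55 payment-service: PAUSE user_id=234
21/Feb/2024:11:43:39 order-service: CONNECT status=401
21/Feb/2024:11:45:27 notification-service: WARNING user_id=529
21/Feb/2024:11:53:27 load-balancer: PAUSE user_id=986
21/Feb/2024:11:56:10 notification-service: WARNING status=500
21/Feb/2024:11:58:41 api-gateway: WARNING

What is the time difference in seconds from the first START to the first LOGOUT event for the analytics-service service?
1003

To find the time between events:

1. Locate the first START event for analytics-service: 21/Feb/2024:11:01:59
2. Locate the first LOGOUT event for analytics-service: 21/Feb/2024:11:18:42
3. Calculate the difference: 21/Feb/2024:11:18:42 - 21/Feb/2024:11:01:59 = 1003 seconds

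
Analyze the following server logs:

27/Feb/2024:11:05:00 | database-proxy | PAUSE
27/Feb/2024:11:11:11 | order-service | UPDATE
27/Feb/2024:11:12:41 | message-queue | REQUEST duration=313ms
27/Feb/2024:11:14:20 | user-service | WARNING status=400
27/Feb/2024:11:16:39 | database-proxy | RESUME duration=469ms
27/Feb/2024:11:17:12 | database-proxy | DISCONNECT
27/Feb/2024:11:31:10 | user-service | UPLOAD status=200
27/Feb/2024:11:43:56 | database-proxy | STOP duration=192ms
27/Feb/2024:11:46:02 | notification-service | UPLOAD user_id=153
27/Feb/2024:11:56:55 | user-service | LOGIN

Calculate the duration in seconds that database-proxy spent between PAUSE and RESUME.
699

To calculate state duration:

1. Find PAUSE event for database-proxy: 27/Feb/2024:11:05:00
2. Find RESUME event for database-proxy: 27/Feb/2024:11:16:39
3. Calculate duration: 27/Feb/2024:11:16:39 - 27/Feb/2024:11:05:00 = 699 seconds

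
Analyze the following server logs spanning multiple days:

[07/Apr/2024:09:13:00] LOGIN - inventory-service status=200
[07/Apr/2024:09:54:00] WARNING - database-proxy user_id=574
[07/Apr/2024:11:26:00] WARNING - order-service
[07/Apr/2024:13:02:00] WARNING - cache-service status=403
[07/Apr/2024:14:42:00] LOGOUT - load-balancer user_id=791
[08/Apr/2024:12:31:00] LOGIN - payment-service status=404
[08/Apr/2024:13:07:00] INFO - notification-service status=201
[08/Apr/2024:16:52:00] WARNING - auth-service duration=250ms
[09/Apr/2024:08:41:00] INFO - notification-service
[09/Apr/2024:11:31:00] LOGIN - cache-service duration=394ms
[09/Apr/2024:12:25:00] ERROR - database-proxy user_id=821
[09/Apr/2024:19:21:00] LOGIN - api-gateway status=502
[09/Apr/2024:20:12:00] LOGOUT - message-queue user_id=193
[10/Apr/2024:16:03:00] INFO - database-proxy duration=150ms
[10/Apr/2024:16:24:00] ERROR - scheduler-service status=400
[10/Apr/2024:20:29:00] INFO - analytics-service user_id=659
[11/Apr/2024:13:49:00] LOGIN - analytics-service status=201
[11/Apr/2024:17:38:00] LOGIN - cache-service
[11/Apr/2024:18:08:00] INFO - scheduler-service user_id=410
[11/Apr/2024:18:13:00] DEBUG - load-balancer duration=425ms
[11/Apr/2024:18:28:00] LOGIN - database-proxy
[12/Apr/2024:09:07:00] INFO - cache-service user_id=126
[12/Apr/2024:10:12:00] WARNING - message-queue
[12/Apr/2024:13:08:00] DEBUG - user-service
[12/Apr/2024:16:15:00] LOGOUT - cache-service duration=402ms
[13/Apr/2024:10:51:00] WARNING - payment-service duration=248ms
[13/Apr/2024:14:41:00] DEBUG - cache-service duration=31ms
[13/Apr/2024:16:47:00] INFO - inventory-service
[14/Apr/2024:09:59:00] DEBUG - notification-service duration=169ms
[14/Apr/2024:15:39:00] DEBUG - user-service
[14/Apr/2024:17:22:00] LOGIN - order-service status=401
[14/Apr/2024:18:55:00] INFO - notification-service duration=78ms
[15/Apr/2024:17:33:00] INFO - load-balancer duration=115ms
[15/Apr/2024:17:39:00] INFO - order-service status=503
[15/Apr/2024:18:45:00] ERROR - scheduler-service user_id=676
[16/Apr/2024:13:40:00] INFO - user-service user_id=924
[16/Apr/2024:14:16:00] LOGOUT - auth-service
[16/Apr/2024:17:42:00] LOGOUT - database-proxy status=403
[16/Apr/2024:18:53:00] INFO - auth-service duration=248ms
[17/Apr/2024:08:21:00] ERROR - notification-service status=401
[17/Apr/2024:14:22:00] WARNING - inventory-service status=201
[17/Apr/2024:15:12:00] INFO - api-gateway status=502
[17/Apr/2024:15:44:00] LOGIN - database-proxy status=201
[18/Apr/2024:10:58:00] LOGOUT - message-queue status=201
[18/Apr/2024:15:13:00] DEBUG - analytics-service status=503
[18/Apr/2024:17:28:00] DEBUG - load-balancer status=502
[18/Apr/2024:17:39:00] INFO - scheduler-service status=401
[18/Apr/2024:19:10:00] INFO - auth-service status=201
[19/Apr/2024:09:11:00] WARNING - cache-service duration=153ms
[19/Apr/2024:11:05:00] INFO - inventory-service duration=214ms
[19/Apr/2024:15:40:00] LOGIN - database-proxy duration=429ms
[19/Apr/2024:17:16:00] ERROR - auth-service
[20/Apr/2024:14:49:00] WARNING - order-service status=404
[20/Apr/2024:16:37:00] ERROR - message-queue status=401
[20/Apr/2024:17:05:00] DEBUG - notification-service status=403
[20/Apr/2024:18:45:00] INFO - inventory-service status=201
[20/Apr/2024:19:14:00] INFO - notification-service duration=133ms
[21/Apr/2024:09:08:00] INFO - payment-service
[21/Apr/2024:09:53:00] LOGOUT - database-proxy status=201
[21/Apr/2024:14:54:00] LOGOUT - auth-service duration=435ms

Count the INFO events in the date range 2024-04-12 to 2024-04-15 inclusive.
5

To filter by date range:

1. Date range: 2024-04-12 through 2024-04-15, both dates inclusive
2. Filter for INFO events whose date falls in this range
3. Count matching events: 5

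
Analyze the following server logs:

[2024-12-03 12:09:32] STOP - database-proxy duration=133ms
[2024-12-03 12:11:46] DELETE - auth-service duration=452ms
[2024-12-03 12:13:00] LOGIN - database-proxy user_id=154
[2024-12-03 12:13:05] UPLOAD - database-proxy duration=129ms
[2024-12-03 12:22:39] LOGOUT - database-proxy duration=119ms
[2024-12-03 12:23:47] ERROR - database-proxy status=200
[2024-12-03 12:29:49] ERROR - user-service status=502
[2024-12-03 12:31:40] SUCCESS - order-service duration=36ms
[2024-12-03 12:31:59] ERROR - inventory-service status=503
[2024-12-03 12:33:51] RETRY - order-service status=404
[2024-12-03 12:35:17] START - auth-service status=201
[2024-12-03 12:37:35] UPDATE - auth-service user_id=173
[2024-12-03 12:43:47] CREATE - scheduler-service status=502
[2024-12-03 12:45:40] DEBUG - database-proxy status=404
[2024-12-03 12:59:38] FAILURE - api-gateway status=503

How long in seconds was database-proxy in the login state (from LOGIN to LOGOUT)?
579

To calculate state duration:

1. Find LOGIN event for database-proxy: 2024-12-03 12:13:00
2. Find LOGOUT event for database-proxy: 2024-12-03 12:22:39
3. Calculate duration: 2024-12-03 12:22:39 - 2024-12-03 12:13:00 = 579 seconds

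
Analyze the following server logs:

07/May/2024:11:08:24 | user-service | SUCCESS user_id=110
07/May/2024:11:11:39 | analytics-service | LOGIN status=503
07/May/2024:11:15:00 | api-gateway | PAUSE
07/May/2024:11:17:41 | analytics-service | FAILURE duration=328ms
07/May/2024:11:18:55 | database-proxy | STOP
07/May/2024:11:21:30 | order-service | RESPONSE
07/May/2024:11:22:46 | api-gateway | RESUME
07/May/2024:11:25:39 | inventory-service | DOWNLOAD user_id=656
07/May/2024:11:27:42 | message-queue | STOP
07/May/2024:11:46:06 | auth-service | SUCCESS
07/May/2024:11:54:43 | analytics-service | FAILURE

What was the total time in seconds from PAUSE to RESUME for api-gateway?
466

To calculate state duration:

1. Find PAUSE event for api-gateway: 07/May/2024:11:15:00
2. Find RESUME event for api-gateway: 07/May/2024:11:22:46
3. Calculate duration: 07/May/2024:11:22:46 - 07/May/2024:11:15:00 = 466 seconds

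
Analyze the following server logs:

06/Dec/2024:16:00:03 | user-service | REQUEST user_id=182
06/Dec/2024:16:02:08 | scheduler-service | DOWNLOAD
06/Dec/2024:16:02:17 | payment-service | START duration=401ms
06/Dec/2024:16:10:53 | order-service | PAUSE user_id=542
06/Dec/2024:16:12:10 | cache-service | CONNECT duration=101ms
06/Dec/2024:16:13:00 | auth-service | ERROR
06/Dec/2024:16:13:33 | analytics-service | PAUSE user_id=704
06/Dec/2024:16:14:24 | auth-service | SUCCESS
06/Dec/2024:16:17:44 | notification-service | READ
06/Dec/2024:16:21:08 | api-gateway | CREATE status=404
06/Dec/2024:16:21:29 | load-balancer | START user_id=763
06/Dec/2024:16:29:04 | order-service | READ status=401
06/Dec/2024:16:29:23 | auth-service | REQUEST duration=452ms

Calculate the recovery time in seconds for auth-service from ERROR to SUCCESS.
84

To calculate recovery time:

1. Find ERROR event for auth-service: 06/Dec/2024:16:13:00
2. Find next SUCCESS event for auth-service: 06/Dec/2024:16:14:24
3. Recovery time: 06/Dec/2024:16:14:24 - 06/Dec/2024:16:13:00 = 84 seconds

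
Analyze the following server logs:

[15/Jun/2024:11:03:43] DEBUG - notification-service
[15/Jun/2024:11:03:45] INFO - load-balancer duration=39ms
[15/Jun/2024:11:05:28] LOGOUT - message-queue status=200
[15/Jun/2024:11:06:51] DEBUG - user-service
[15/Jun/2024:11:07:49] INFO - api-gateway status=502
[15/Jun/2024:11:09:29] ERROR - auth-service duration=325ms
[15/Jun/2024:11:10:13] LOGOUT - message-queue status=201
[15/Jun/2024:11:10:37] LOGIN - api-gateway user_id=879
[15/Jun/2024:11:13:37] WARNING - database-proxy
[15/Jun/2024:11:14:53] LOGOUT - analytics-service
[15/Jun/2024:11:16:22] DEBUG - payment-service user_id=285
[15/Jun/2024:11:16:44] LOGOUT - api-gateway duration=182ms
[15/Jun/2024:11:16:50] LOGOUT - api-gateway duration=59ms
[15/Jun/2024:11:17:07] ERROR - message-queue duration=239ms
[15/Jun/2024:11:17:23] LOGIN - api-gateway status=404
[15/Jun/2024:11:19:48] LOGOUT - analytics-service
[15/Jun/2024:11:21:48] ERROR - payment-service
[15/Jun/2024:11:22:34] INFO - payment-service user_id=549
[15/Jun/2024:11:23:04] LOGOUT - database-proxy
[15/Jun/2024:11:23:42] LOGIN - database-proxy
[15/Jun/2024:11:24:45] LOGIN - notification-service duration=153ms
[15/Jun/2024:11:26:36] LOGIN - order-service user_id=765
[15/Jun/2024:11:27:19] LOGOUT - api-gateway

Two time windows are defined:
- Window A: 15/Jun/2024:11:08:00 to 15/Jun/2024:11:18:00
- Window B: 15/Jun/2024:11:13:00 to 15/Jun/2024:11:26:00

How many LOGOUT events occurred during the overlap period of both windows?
3

To find overlap events:

1. Window A: 15/Jun/2024:11:08:00 to 15/Jun/2024:11:18:00
2. Window B: 15/Jun/2024:11:13:00 to 15/Jun/2024:11:26:00
3. Overlap period: 15/Jun/2024:11:13:00 to 15/Jun/2024:11:18:00
4. Count LOGOUT events in overlap: 3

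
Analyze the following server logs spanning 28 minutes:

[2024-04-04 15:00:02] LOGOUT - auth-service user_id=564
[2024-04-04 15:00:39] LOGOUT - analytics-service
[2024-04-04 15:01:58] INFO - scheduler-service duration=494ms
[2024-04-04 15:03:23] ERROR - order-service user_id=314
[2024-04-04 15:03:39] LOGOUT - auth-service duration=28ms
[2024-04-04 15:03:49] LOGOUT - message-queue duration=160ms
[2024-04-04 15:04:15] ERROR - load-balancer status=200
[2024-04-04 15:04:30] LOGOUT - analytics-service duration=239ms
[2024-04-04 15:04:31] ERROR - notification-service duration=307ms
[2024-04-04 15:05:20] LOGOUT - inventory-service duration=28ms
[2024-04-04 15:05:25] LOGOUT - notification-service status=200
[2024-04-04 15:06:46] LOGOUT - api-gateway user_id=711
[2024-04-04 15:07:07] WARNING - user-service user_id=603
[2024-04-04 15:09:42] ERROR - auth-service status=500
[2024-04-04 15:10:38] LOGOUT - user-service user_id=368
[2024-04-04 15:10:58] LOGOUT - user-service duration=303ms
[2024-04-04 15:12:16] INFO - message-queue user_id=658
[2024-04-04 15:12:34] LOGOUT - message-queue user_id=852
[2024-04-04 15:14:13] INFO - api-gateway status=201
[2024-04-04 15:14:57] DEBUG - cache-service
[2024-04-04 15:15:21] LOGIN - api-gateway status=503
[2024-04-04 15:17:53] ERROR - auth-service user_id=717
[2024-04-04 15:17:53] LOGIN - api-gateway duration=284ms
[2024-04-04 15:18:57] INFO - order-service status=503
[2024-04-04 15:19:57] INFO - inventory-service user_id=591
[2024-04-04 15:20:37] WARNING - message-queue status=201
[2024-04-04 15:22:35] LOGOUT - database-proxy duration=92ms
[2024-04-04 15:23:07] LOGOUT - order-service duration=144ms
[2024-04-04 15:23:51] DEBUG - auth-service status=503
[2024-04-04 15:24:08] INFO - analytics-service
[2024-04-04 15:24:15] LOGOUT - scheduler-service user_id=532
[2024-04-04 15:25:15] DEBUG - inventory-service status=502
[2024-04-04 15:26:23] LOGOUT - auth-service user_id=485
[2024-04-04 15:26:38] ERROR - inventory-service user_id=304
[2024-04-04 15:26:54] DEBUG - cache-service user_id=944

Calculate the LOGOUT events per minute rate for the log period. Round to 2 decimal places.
0.54

To calculate the rate:

1. Count total LOGOUT events: 15
2. Total time period: 28 minutes
3. Rate = 15 / 28 = 0.54 events per minute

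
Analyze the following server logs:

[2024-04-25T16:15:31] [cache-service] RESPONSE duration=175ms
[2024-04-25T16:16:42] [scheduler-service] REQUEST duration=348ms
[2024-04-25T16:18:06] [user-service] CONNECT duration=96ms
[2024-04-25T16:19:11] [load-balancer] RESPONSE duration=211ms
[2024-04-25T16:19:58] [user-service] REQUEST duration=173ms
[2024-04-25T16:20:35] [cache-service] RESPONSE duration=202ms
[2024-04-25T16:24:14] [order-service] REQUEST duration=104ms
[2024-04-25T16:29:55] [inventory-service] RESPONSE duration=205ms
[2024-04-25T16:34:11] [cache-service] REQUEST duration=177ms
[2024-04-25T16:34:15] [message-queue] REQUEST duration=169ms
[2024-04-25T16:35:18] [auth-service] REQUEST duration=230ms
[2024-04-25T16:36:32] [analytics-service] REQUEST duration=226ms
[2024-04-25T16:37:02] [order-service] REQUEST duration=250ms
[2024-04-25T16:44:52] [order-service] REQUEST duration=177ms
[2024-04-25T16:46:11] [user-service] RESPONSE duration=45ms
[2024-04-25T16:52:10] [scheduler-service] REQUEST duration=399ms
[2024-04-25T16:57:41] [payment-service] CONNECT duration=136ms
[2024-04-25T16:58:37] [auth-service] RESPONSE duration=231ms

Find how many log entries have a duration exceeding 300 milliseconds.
2

To count timeouts:

1. Threshold: 300ms
2. Extract duration from each log entry
3. Count entries where duration > 300
4. Timeout count: 2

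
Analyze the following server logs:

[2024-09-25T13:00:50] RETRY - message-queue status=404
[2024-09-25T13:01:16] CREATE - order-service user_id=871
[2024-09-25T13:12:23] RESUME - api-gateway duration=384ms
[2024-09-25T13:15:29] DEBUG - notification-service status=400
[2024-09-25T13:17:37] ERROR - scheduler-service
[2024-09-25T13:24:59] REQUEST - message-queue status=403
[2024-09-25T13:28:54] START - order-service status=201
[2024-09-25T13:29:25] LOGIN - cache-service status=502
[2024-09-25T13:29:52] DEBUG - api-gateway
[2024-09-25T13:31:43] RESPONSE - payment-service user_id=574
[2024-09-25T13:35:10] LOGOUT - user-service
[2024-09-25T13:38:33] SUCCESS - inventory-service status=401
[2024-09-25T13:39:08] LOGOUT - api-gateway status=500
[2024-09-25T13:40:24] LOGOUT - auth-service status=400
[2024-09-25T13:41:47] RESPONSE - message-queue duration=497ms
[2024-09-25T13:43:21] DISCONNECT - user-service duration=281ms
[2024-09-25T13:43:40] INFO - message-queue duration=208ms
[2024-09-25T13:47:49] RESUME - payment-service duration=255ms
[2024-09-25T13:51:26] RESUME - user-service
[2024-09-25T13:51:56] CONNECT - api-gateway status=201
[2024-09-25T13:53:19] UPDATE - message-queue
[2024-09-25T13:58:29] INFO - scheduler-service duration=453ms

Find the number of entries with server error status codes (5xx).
2

To find matching entries:

1. Pattern to match: server error status codes (5xx)
2. Scan each log entry for the pattern
3. Count matches: 2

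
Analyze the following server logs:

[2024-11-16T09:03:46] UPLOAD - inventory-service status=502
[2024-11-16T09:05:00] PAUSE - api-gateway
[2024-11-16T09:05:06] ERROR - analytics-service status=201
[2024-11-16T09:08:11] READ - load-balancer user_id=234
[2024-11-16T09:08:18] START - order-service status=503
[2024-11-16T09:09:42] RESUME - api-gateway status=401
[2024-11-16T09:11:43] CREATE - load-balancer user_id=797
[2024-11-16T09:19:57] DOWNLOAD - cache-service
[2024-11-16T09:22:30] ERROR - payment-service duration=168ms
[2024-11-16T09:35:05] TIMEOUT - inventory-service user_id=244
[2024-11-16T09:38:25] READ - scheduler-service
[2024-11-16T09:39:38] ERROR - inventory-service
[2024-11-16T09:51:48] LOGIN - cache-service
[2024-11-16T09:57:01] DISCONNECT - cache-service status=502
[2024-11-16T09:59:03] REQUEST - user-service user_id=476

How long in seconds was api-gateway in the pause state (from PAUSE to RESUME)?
282

To calculate state duration:

1. Find PAUSE event for api-gateway: 2024-11-16T09:05:00
2. Find RESUME event for api-gateway: 2024-11-16T09:09:42
3. Calculate duration: 2024-11-16T09:09:42 - 2024-11-16T09:05:00 = 282 seconds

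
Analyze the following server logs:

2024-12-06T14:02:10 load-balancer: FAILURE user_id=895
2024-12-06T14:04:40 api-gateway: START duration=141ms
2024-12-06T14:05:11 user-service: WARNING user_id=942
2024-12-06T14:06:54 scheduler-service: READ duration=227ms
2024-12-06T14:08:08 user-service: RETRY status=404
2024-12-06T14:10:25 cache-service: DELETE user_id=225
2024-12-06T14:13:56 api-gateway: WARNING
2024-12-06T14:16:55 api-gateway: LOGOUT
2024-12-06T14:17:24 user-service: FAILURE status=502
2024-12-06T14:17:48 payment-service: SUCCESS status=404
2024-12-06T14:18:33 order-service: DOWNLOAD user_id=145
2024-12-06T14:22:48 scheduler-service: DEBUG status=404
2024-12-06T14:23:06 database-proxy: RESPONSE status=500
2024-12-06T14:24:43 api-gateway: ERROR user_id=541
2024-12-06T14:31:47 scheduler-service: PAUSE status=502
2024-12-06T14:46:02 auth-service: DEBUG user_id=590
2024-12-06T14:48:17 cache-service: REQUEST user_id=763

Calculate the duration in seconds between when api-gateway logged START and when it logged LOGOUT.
735

To find the time between events:

1. Locate the first START event for api-gateway: 2024-12-06T14:04:40
2. Locate the first LOGOUT event for api-gateway: 2024-12-06T14:16:55
3. Calculate the difference: 2024-12-06T14:16:55 - 2024-12-06T14:04:40 = 735 seconds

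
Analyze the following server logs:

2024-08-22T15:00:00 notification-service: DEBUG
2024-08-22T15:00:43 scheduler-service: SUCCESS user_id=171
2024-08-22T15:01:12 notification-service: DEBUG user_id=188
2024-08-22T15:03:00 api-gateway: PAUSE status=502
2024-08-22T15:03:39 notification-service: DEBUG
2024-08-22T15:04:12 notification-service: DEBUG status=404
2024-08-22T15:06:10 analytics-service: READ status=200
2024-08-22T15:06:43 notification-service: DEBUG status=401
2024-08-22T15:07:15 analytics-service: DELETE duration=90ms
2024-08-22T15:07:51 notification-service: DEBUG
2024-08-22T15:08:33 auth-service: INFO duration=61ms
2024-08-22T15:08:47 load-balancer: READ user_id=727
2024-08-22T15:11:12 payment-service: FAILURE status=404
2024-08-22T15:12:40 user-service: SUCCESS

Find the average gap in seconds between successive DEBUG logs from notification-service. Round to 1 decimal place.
94.2

To calculate average interval:

1. Find all DEBUG events for notification-service in order
2. Calculate time gaps between consecutive events
3. Compute mean of gaps: 471 / 5 = 94.2 seconds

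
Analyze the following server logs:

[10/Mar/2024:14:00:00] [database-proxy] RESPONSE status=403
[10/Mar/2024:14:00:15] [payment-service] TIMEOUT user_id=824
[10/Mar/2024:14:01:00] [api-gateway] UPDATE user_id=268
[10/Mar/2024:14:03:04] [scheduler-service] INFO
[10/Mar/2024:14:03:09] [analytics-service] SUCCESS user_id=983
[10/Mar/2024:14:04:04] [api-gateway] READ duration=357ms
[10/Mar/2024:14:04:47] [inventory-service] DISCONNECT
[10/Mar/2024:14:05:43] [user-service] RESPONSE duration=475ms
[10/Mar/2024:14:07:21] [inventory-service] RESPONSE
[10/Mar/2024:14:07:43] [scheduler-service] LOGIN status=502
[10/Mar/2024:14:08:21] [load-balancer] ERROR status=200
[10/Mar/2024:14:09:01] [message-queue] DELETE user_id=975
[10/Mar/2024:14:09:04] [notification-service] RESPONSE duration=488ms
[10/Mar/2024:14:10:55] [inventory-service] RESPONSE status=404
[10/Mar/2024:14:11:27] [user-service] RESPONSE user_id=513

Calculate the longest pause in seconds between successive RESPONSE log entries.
343

To find the longest gap:

1. Extract all RESPONSE events in chronological order
2. Calculate time differences between consecutive events
3. Find the maximum difference
4. Longest gap: 343 seconds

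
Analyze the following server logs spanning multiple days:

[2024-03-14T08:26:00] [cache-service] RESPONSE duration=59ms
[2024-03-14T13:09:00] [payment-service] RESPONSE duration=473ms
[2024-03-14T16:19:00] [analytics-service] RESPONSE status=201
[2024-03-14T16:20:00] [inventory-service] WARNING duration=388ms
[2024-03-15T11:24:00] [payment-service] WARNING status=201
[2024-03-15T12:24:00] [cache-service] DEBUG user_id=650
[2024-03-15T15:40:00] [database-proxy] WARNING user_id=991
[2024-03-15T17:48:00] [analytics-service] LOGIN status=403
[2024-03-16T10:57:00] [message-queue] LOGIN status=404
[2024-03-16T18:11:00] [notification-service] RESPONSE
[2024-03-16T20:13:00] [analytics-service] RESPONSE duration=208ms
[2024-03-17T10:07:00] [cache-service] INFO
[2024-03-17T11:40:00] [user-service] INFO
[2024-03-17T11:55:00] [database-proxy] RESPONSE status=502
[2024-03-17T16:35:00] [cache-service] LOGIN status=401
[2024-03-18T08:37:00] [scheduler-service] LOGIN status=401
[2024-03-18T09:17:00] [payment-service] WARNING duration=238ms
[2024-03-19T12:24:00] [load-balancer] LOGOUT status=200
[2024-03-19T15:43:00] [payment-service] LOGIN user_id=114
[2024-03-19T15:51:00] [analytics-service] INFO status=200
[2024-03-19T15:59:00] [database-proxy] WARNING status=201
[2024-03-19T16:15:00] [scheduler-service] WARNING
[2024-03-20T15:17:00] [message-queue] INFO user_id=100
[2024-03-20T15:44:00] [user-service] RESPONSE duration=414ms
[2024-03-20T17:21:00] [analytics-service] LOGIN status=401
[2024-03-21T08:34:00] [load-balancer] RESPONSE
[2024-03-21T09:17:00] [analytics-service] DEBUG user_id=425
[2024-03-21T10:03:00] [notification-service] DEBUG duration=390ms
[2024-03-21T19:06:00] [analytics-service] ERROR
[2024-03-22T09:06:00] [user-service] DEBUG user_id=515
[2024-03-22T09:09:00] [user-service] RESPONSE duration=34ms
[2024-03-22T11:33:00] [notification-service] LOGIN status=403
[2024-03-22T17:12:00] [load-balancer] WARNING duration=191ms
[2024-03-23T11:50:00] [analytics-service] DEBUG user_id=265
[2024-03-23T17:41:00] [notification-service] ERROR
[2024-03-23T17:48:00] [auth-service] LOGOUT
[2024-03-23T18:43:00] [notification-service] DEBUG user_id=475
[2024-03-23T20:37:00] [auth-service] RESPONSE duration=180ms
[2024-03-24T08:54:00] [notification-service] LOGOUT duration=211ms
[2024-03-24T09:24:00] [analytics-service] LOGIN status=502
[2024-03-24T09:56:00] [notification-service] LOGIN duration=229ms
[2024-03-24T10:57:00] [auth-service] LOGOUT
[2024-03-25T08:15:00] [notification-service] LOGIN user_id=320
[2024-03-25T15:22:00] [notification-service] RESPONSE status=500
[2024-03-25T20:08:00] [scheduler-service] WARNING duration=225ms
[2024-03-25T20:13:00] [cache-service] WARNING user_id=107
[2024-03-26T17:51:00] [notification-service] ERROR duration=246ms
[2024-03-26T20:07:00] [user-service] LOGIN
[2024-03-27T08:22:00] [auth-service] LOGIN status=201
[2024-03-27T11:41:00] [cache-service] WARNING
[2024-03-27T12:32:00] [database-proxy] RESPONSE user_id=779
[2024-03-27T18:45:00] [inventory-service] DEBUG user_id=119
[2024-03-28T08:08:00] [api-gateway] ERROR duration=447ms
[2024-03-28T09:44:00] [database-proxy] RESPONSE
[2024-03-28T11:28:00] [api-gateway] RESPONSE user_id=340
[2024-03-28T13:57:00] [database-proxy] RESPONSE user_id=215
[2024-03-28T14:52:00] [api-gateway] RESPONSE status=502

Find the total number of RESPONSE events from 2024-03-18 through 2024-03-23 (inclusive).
4

To filter by date range:

1. Date range: 2024-03-18 through 2024-03-23, both dates inclusive
2. Filter for RESPONSE events whose date falls in this range
3. Count matching events: 4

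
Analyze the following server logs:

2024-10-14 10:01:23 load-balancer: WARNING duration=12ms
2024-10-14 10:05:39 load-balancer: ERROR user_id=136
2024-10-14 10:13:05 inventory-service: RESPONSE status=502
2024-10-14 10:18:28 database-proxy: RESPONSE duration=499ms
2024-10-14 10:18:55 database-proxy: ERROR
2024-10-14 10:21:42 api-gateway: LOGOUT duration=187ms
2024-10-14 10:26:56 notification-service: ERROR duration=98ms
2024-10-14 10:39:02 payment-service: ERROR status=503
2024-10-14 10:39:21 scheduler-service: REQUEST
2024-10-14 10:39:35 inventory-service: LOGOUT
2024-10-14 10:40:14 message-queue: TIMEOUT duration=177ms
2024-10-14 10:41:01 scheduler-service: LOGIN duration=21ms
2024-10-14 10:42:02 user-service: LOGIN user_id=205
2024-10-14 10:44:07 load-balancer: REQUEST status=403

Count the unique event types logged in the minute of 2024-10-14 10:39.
3

To count unique event types:

1. Filter events in the minute starting at 2024-10-14 10:39
2. Extract event types from matching entries
3. Count unique types: 3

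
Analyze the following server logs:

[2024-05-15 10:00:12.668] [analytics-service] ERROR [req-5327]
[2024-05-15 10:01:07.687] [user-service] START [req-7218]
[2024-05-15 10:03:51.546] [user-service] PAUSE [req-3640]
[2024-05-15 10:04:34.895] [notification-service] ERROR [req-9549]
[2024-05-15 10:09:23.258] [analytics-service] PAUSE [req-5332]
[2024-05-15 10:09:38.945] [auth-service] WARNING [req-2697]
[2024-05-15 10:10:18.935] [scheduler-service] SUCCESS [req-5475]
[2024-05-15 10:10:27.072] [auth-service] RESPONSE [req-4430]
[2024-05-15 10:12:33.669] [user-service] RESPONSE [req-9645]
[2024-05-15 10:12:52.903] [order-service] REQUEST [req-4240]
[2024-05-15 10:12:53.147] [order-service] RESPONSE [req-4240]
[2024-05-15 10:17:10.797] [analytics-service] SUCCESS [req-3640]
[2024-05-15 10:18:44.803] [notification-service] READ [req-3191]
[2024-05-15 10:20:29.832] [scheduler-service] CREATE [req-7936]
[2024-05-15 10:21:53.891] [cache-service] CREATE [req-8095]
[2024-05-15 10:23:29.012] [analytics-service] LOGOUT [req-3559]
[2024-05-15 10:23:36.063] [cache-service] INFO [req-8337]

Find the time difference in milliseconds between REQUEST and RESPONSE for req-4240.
244

To calculate latency:

1. Find REQUEST with id req-4240: 2024-05-15 10:12:52.903
2. Find RESPONSE with id req-4240: 2024-05-15 10:12:53.147
3. Latency: 2024-05-15 10:12:53.147 - 2024-05-15 10:12:52.903 = 244ms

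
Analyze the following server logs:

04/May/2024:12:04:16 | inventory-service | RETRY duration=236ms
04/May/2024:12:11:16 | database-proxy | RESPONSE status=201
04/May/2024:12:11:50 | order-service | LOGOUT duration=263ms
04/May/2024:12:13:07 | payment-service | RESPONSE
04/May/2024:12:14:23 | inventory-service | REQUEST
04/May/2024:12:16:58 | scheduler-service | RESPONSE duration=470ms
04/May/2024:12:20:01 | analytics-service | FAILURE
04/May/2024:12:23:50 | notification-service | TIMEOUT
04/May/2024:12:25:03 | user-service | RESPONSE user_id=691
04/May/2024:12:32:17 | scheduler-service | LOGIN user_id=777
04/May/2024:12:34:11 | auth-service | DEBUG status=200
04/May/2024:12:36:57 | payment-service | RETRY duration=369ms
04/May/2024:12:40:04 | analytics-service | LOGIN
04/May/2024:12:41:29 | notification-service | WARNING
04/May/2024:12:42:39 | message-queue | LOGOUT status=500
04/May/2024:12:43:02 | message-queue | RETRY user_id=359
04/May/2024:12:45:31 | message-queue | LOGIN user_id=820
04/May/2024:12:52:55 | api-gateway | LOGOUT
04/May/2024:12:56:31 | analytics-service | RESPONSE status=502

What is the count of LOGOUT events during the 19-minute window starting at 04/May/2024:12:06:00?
1

To count events in the time window:

1. Window boundaries: 04/May/2024:12:06:00 to 04/May/2024:12:25:00
2. Filter for LOGOUT events within this window
3. Count matching events: 1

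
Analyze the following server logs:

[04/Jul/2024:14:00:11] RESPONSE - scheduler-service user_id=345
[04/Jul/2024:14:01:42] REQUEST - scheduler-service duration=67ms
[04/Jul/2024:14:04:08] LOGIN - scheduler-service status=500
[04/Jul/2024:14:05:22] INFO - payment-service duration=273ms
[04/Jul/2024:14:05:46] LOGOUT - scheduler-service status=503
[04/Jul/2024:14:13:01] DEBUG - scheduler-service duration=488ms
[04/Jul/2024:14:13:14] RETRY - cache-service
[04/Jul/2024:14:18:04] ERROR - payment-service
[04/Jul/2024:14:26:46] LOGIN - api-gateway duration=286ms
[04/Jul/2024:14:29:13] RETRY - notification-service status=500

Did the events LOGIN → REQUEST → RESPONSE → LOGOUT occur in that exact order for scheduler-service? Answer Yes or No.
No

To verify sequence order:

1. Find all events in sequence LOGIN → REQUEST → RESPONSE → LOGOUT for scheduler-service
2. Extract their timestamps
3. Check if timestamps are in ascending order
4. Result: No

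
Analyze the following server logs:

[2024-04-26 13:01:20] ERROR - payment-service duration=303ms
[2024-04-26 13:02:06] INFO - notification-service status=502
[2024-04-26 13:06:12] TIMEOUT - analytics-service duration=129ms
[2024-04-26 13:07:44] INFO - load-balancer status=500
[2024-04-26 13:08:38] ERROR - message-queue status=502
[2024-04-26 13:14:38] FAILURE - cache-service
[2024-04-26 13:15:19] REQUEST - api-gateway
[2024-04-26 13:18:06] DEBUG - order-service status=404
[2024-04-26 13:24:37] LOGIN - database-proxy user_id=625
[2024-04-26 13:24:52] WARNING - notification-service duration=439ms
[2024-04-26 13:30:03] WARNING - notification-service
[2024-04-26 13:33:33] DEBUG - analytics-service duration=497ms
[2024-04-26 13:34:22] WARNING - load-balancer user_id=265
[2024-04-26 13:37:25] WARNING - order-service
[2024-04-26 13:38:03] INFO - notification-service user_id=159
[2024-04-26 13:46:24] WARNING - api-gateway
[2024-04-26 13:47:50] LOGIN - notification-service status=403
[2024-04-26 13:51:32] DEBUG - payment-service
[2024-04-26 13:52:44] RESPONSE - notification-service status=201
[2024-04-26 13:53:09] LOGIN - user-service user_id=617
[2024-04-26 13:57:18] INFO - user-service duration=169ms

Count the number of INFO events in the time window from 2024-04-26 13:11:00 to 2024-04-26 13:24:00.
0

To count events in the time window:

1. Window boundaries: 2024-04-26 13:11:00 to 2024-04-26 13:24:00
2. Filter for INFO events within this window
3. Count matching events: 0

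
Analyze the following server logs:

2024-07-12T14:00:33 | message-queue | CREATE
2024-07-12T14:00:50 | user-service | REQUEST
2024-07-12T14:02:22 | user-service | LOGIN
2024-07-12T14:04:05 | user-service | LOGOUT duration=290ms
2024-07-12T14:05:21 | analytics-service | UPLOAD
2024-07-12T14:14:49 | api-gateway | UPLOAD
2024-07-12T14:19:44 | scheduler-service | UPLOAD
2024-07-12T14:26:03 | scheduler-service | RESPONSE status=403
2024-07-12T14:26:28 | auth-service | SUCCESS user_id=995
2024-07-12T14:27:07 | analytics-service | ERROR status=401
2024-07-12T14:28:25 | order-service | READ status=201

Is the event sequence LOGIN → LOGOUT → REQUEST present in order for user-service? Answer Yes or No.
No

To verify sequence order:

1. Find all events in sequence LOGIN → LOGOUT → REQUEST for user-service
2. Extract their timestamps
3. Check if timestamps are in ascending order
4. Result: No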